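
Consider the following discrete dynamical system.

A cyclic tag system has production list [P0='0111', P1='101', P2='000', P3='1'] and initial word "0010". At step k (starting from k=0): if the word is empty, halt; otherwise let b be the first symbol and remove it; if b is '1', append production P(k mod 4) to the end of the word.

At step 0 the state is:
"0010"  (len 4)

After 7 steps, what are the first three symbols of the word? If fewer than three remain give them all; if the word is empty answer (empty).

(empty)

[0] "0010"  (len 4)
[1] "010"  (len 3)
[2] "10"  (len 2)
[3] "0000"  (len 4)
[4] "000"  (len 3)
[5] "00"  (len 2)
[6] "0"  (len 1)
[7] (halted — word empty)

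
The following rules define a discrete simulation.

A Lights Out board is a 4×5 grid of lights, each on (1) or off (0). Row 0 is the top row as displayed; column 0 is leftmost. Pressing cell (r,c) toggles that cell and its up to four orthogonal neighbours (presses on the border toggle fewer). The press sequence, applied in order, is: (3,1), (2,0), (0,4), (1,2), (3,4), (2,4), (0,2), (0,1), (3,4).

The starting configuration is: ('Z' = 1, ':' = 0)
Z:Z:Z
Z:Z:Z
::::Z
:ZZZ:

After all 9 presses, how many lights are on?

step 0: Z:Z:Z
Z:Z:Z
::::Z
:ZZZ:
step 1: Z:Z:Z
Z:Z:Z
:Z::Z
Z::Z:
step 2: Z:Z:Z
::Z:Z
Z:::Z
:::Z:
step 3: Z:ZZ:
::Z::
Z:::Z
:::Z:
step 4: Z::Z:
:Z:Z:
Z:Z:Z
:::Z:
step 5: Z::Z:
:Z:Z:
Z:Z::
::::Z
step 6: Z::Z:
:Z:ZZ
Z:ZZZ
:::::
step 7: ZZZ::
:ZZZZ
Z:ZZZ
:::::
step 8: :::::
::ZZZ
Z:ZZZ
:::::
step 9: :::::
::ZZZ
Z:ZZ:
:::ZZ

8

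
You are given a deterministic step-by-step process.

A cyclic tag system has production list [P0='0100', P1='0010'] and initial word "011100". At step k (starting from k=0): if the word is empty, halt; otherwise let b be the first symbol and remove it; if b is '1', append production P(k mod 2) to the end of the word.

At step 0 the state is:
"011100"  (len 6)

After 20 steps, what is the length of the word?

[0] "011100"  (len 6)
[1] "11100"  (len 5)
[2] "11000010"  (len 8)
[3] "10000100100"  (len 11)
[4] "00001001000010"  (len 14)
[5] "0001001000010"  (len 13)
[6] "001001000010"  (len 12)
[7] "01001000010"  (len 11)
[8] "1001000010"  (len 10)
[9] "0010000100100"  (len 13)
[10] "010000100100"  (len 12)
[11] "10000100100"  (len 11)
[12] "00001001000010"  (len 14)
[13] "0001001000010"  (len 13)
[14] "001001000010"  (len 12)
[15] "01001000010"  (len 11)
[16] "1001000010"  (len 10)
[17] "0010000100100"  (len 13)
[18] "010000100100"  (len 12)
[19] "10000100100"  (len 11)
[20] "00001001000010"  (len 14)

14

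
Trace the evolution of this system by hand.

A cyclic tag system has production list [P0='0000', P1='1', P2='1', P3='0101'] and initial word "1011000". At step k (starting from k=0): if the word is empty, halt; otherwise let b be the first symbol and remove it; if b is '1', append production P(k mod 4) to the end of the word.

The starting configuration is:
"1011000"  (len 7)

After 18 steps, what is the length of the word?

gen 0: "1011000"  (len 7)
gen 1: "0110000000"  (len 10)
gen 2: "110000000"  (len 9)
gen 3: "100000001"  (len 9)
gen 4: "000000010101"  (len 12)
gen 5: "00000010101"  (len 11)
gen 6: "0000010101"  (len 10)
gen 7: "000010101"  (len 9)
gen 8: "00010101"  (len 8)
gen 9: "0010101"  (len 7)
gen 10: "010101"  (len 6)
gen 11: "10101"  (len 5)
gen 12: "01010101"  (len 8)
gen 13: "1010101"  (len 7)
gen 14: "0101011"  (len 7)
gen 15: "101011"  (len 6)
gen 16: "010110101"  (len 9)
gen 17: "10110101"  (len 8)
gen 18: "01101011"  (len 8)

8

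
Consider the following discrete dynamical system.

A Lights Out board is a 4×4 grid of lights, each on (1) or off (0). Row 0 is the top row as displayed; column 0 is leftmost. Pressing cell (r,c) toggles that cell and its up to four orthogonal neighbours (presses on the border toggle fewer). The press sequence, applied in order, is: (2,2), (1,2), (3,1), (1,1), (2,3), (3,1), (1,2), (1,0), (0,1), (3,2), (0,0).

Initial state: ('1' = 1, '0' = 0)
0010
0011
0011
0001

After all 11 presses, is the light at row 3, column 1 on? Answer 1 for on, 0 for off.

1

gen 0: 0010
0011
0011
0001
gen 1: 0010
0001
0100
0011
gen 2: 0000
0110
0110
0011
gen 3: 0000
0110
0010
1101
gen 4: 0100
1000
0110
1101
gen 5: 0100
1001
0101
1100
gen 6: 0100
1001
0001
0010
gen 7: 0110
1110
0011
0010
gen 8: 1110
0010
1011
0010
gen 9: 0000
0110
1011
0010
gen 10: 0000
0110
1001
0101
gen 11: 1100
1110
1001
0101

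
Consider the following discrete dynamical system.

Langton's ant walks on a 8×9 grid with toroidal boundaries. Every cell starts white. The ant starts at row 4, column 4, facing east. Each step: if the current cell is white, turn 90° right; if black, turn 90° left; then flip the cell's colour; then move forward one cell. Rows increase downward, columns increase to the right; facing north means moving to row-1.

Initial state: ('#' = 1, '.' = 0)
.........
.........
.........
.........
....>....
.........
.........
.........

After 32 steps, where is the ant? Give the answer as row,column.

2,2

t=0: .........
.........
.........
.........
....>....
.........
.........
.........
t=1: .........
.........
.........
.........
....#....
....v....
.........
.........
t=2: .........
.........
.........
.........
....#....
...<#....
.........
.........
t=3: .........
.........
.........
.........
...^#....
...##....
.........
.........
t=4: .........
.........
.........
.........
...#>....
...##....
.........
.........
t=5: .........
.........
.........
....^....
...#.....
...##....
.........
.........
t=6: .........
.........
.........
....#>...
...#.....
...##....
.........
.........
t=7: .........
.........
.........
....##...
...#.v...
...##....
.........
.........
t=8: .........
.........
.........
....##...
...#<#...
...##....
.........
.........
t=9: .........
.........
.........
....^#...
...###...
...##....
.........
.........
t=10: .........
.........
.........
...<.#...
...###...
...##....
.........
.........
t=11: .........
.........
...^.....
...#.#...
...###...
...##....
.........
.........
t=12: .........
.........
...#>....
...#.#...
...###...
...##....
.........
.........
t=13: .........
.........
...##....
...#v#...
...###...
...##....
.........
.........
t=14: .........
.........
...##....
...<##...
...###...
...##....
.........
.........
t=15: .........
.........
...##....
....##...
...v##...
...##....
.........
.........
t=16: .........
.........
...##....
....##...
....>#...
...##....
.........
.........
t=17: .........
.........
...##....
....^#...
.....#...
...##....
.........
.........
t=18: .........
.........
...##....
...<.#...
.....#...
...##....
.........
.........
t=19: .........
.........
...^#....
...#.#...
.....#...
...##....
.........
.........
t=20: .........
.........
..<.#....
...#.#...
.....#...
...##....
.........
.........
t=21: .........
..^......
..#.#....
...#.#...
.....#...
...##....
.........
.........
t=22: .........
..#>.....
..#.#....
...#.#...
.....#...
...##....
.........
.........
t=23: .........
..##.....
..#v#....
...#.#...
.....#...
...##....
.........
.........
t=24: .........
..##.....
..<##....
...#.#...
.....#...
...##....
.........
.........
t=25: .........
..##.....
...##....
..v#.#...
.....#...
...##....
.........
.........
t=26: .........
..##.....
...##....
.<##.#...
.....#...
...##....
.........
.........
t=27: .........
..##.....
.^.##....
.###.#...
.....#...
...##....
.........
.........
t=28: .........
..##.....
.#>##....
.###.#...
.....#...
...##....
.........
.........
t=29: .........
..##.....
.####....
.#v#.#...
.....#...
...##....
.........
.........
t=30: .........
..##.....
.####....
.#.>.#...
.....#...
...##....
.........
.........
t=31: .........
..##.....
.##^#....
.#...#...
.....#...
...##....
.........
.........
t=32: .........
..##.....
.#<.#....
.#...#...
.....#...
...##....
.........
.........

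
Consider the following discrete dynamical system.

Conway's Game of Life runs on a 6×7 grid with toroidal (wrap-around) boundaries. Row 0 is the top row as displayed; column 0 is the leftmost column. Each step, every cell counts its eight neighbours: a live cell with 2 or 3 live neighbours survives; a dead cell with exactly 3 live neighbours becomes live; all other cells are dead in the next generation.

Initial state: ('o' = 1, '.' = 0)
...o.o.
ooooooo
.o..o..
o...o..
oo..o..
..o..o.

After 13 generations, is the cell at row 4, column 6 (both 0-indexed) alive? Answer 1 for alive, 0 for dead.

t=0: ...o.o.
ooooooo
.o..o..
o...o..
oo..o..
..o..o.
t=1: o......
oo....o
.......
o..ooo.
oo.oooo
.ooo.oo
t=2: .....o.
oo....o
.o..oo.
oooo...
.......
...o...
t=3: o.....o
oo..o.o
...ooo.
ooooo..
.o.o...
.......
t=4: .o...oo
.o.oo..
.......
oo...o.
oo.oo..
o......
t=5: .oo.ooo
o.o.oo.
ooo.o..
ooo.o.o
..o.o..
..o.oo.
t=6: o.o....
.......
....o..
....o.o
o.o.o.o
..o...o
t=7: .o.....
.......
.....o.
o...o.o
oo....o
..o..oo
t=8: .......
.......
.....oo
.o.....
.o.....
..o..oo
t=9: .......
.......
.......
o......
ooo....
.......
t=10: .......
.......
.......
o......
oo.....
.o.....
t=11: .......
.......
.......
oo.....
oo.....
oo.....
t=12: .......
.......
.......
oo.....
..o...o
oo.....
t=13: .......
.......
.......
oo.....
..o...o
oo.....

1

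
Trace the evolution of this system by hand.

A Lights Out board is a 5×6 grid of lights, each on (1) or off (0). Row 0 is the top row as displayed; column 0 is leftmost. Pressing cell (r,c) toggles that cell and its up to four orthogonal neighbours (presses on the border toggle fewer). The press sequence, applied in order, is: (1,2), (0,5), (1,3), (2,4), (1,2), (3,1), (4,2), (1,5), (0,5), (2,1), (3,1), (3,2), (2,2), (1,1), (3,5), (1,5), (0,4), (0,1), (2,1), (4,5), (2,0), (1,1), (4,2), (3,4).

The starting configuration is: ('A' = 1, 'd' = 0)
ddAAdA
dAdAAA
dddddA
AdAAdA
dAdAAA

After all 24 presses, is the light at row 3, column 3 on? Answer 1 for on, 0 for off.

gen 0: ddAAdA
dAdAAA
dddddA
AdAAdA
dAdAAA
gen 1: dddAdA
ddAdAA
ddAddA
AdAAdA
dAdAAA
gen 2: dddAAd
ddAdAd
ddAddA
AdAAdA
dAdAAA
gen 3: ddddAd
dddAdd
ddAAdA
AdAAdA
dAdAAA
gen 4: ddddAd
dddAAd
ddAdAd
AdAAAA
dAdAAA
gen 5: ddAdAd
dAAdAd
ddddAd
AdAAAA
dAdAAA
gen 6: ddAdAd
dAAdAd
dAddAd
dAdAAA
dddAAA
gen 7: ddAdAd
dAAdAd
dAddAd
dAAAAA
dAAdAA
gen 8: ddAdAA
dAAddA
dAddAA
dAAAAA
dAAdAA
gen 9: ddAddd
dAAddd
dAddAA
dAAAAA
dAAdAA
gen 10: ddAddd
ddAddd
AdAdAA
ddAAAA
dAAdAA
gen 11: ddAddd
ddAddd
AAAdAA
AAdAAA
ddAdAA
gen 12: ddAddd
ddAddd
AAddAA
AdAdAA
ddddAA
gen 13: ddAddd
dddddd
AdAAAA
AdddAA
ddddAA
gen 14: dAAddd
AAAddd
AAAAAA
AdddAA
ddddAA
gen 15: dAAddd
AAAddd
AAAAAd
Addddd
ddddAd
gen 16: dAAddA
AAAdAA
AAAAAA
Addddd
ddddAd
gen 17: dAAAAd
AAAddA
AAAAAA
Addddd
ddddAd
gen 18: AddAAd
AdAddA
AAAAAA
Addddd
ddddAd
gen 19: AddAAd
AAAddA
dddAAA
AAdddd
ddddAd
gen 20: AddAAd
AAAddA
dddAAA
AAdddA
dddddA
gen 21: AddAAd
dAAddA
AAdAAA
dAdddA
dddddA
gen 22: AAdAAd
AddddA
AddAAA
dAdddA
dddddA
gen 23: AAdAAd
AddddA
AddAAA
dAAddA
dAAAdA
gen 24: AAdAAd
AddddA
AddAdA
dAAAAd
dAAAAA

1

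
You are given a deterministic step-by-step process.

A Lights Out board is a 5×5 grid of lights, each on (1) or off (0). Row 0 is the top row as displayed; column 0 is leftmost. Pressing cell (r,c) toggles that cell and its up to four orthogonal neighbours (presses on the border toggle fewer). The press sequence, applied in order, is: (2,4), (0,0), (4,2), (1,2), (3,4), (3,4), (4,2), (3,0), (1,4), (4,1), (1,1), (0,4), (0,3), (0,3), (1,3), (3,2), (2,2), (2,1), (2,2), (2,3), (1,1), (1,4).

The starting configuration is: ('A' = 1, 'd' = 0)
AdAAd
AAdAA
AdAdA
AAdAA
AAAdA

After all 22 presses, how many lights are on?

t=0: AdAAd
AAdAA
AdAdA
AAdAA
AAAdA
t=1: AdAAd
AAdAd
AdAAd
AAdAd
AAAdA
t=2: dAAAd
dAdAd
AdAAd
AAdAd
AAAdA
t=3: dAAAd
dAdAd
AdAAd
AAAAd
AddAA
t=4: dAdAd
ddAdd
AddAd
AAAAd
AddAA
t=5: dAdAd
ddAdd
AddAA
AAAdA
AddAd
t=6: dAdAd
ddAdd
AddAd
AAAAd
AddAA
t=7: dAdAd
ddAdd
AddAd
AAdAd
AAAdA
t=8: dAdAd
ddAdd
dddAd
dddAd
dAAdA
t=9: dAdAA
ddAAA
dddAA
dddAd
dAAdA
t=10: dAdAA
ddAAA
dddAA
dAdAd
AdddA
t=11: dddAA
AAdAA
dAdAA
dAdAd
AdddA
t=12: ddddd
AAdAd
dAdAA
dAdAd
AdddA
t=13: ddAAA
AAddd
dAdAA
dAdAd
AdddA
t=14: ddddd
AAdAd
dAdAA
dAdAd
AdddA
t=15: dddAd
AAAdA
dAddA
dAdAd
AdddA
t=16: dddAd
AAAdA
dAAdA
ddAdd
AdAdA
t=17: dddAd
AAddA
dddAA
ddddd
AdAdA
t=18: dddAd
AdddA
AAAAA
dAddd
AdAdA
t=19: dddAd
AdAdA
AdddA
dAAdd
AdAdA
t=20: dddAd
AdAAA
AdAAd
dAAAd
AdAdA
t=21: dAdAd
dAdAA
AAAAd
dAAAd
AdAdA
t=22: dAdAA
dAddd
AAAAA
dAAAd
AdAdA

15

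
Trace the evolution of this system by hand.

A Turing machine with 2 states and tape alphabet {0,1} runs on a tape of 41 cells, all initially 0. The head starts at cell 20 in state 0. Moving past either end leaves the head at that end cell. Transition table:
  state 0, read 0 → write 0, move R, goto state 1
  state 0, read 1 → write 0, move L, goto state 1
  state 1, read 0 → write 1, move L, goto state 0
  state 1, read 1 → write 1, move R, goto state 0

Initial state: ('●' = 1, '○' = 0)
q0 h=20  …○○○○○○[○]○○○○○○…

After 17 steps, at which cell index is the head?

29

t=0: q0 h=20  …○○○○○○[○]○○○○○○…
t=1: q1 h=21  …○○○○○○[○]○○○○○○…
t=2: q0 h=20  …○○○○○○[○]●○○○○○…
t=3: q1 h=21  …○○○○○○[●]○○○○○○…
t=4: q0 h=22  …○○○○○●[○]○○○○○○…
t=5: q1 h=23  …○○○○●○[○]○○○○○○…
t=6: q0 h=22  …○○○○○●[○]●○○○○○…
t=7: q1 h=23  …○○○○●○[●]○○○○○○…
t=8: q0 h=24  …○○○●○●[○]○○○○○○…
t=9: q1 h=25  …○○●○●○[○]○○○○○○…
t=10: q0 h=24  …○○○●○●[○]●○○○○○…
t=11: q1 h=25  …○○●○●○[●]○○○○○○…
t=12: q0 h=26  …○●○●○●[○]○○○○○○…
t=13: q1 h=27  …●○●○●○[○]○○○○○○…
t=14: q0 h=26  …○●○●○●[○]●○○○○○…
t=15: q1 h=27  …●○●○●○[●]○○○○○○…
t=16: q0 h=28  …○●○●○●[○]○○○○○○…
t=17: q1 h=29  …●○●○●○[○]○○○○○○…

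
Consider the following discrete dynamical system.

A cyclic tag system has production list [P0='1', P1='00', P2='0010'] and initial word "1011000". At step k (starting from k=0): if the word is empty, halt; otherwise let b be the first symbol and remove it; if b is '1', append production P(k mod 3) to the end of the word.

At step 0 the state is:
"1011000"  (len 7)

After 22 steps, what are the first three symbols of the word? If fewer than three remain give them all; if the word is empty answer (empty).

[0] "1011000"  (len 7)
[1] "0110001"  (len 7)
[2] "110001"  (len 6)
[3] "100010010"  (len 9)
[4] "000100101"  (len 9)
[5] "00100101"  (len 8)
[6] "0100101"  (len 7)
[7] "100101"  (len 6)
[8] "0010100"  (len 7)
[9] "010100"  (len 6)
[10] "10100"  (len 5)
[11] "010000"  (len 6)
[12] "10000"  (len 5)
[13] "00001"  (len 5)
[14] "0001"  (len 4)
[15] "001"  (len 3)
[16] "01"  (len 2)
[17] "1"  (len 1)
[18] "0010"  (len 4)
[19] "010"  (len 3)
[20] "10"  (len 2)
[21] "00010"  (len 5)
[22] "0010"  (len 4)

001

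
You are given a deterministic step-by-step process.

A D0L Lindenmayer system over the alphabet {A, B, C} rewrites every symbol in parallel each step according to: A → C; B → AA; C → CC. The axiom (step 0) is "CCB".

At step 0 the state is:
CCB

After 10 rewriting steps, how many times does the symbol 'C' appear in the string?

0) CCB
1) CCCCAA
2) CCCCCCCCCC
3) CCCCCCCCCCCCCCCCCCCC
4) CCCCCCCCCCCCCCCCCCCCCCCCCCCCCCCCCCCCCCCC
5) CCCCCCCCCCCCCCCCCCCCCCCCCCCCCCCCCCCCCCCCCCCCCCCCCCCCCCCCCCCCCCCCCCCCCCCCCCCCCCCC
6) CCCCCCCCCCCCCCCCCCCCCCCCCCCCCCCCCCCCCCCCCCCCCCCCCCCCCCCCCC…CCCCCCCCCCCCCCCCCCCCCCCCCCCCCCCCCCCCCCCCCCCCCCCCCCCCCCCCCC  (len 160)
7) CCCCCCCCCCCCCCCCCCCCCCCCCCCCCCCCCCCCCCCCCCCCCCCCCCCCCCCCCC…CCCCCCCCCCCCCCCCCCCCCCCCCCCCCCCCCCCCCCCCCCCCCCCCCCCCCCCCCC  (len 320)
8) CCCCCCCCCCCCCCCCCCCCCCCCCCCCCCCCCCCCCCCCCCCCCCCCCCCCCCCCCC…CCCCCCCCCCCCCCCCCCCCCCCCCCCCCCCCCCCCCCCCCCCCCCCCCCCCCCCCCC  (len 640)
9) CCCCCCCCCCCCCCCCCCCCCCCCCCCCCCCCCCCCCCCCCCCCCCCCCCCCCCCCCC…CCCCCCCCCCCCCCCCCCCCCCCCCCCCCCCCCCCCCCCCCCCCCCCCCCCCCCCCCC  (len 1280)
10) CCCCCCCCCCCCCCCCCCCCCCCCCCCCCCCCCCCCCCCCCCCCCCCCCCCCCCCCCC…CCCCCCCCCCCCCCCCCCCCCCCCCCCCCCCCCCCCCCCCCCCCCCCCCCCCCCCCCC  (len 2560)

2560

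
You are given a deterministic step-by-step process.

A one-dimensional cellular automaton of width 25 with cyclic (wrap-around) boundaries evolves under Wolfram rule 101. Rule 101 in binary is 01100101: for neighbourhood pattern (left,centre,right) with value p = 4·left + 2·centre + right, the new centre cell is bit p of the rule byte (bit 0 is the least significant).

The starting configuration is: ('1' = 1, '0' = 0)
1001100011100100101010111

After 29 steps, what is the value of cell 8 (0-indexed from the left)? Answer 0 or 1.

0

gen 0: 1001100011100100101010111
gen 1: 1000101000100100111111000
gen 2: 1010111010100100000001010
gen 3: 1111001111100101111101111
gen 4: 0001000000100110000110000
gen 5: 1101011110100010110010111
gen 6: 0111100011101011010011000
gen 7: 0000101000111101110001011
gen 8: 0110111010000110010101101
gen 9: 1011001110110010011110111
gen 10: 1101000011010010000011000
gen 11: 0111011001110010111001010
gen 12: 0001101000010011001001110
gen 13: 1100111011010001001000010
gen 14: 0100001101110101001011011
gen 15: 1101100110011111001101101
gen 16: 0110100010000001000110110
gen 17: 0011101010111101010011010
gen 18: 1000111111000111110001110
gen 19: 1010000001010000010100011
gen 20: 1110111101110111011101000
gen 21: 0011000110011001100111010
gen 22: 1001010010001000100001110
gen 23: 1001110010101010101100011
gen 24: 1000010011111111110101000
gen 25: 1011010000000000011111010
gen 26: 1101110111111111000001111
gen 27: 0110011000000001011100000
gen 28: 0010001011111101100101111
gen 29: 0010101100000110100110001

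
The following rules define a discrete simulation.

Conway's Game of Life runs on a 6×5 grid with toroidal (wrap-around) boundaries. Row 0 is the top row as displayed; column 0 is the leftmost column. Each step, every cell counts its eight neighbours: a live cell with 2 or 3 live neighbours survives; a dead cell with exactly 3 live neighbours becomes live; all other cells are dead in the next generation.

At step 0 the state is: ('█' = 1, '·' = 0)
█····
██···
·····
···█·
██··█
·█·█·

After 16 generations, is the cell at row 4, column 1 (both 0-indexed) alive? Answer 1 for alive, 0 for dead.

k=0  █····
██···
·····
···█·
██··█
·█·█·
k=1  █·█·█
██···
·····
█···█
██·██
·██··
k=2  ··███
██··█
·█··█
·█·█·
···█·
·····
k=3  ·████
·█···
·█·██
█··██
··█··
··█·█
k=4  ·█··█
·█···
·█·█·
██···
███··
█···█
k=5  ·█··█
·█···
·█···
····█
··█··
··███
k=6  ·█··█
·██··
█····
·····
··█·█
███·█
k=7  ····█
·██··
·█···
·····
··█·█
··█·█
k=8  ███··
███··
·██··
·····
·····
█···█
k=9  ··██·
···█·
█·█··
·····
·····
█···█
k=10  ··██·
·█·██
·····
·····
·····
···██
k=11  █····
···██
·····
·····
·····
··███
k=12  █·█··
····█
·····
·····
···█·
···██
k=13  █····
·····
·····
·····
···██
··███
k=14  ···██
·····
·····
·····
··█·█
█·█··
k=15  ···██
·····
·····
·····
·█·█·
███··
k=16  █████
·····
·····
·····
██···
██···

1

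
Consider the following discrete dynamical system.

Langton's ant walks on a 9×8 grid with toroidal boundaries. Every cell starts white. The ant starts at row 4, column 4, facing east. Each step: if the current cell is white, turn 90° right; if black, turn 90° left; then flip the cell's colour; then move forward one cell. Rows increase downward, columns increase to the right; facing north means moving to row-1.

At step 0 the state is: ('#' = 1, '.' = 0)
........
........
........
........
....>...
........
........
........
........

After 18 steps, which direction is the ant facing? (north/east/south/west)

gen 0: ........
........
........
........
....>...
........
........
........
........
gen 1: ........
........
........
........
....#...
....v...
........
........
........
gen 2: ........
........
........
........
....#...
...<#...
........
........
........
gen 3: ........
........
........
........
...^#...
...##...
........
........
........
gen 4: ........
........
........
........
...#>...
...##...
........
........
........
gen 5: ........
........
........
....^...
...#....
...##...
........
........
........
gen 6: ........
........
........
....#>..
...#....
...##...
........
........
........
gen 7: ........
........
........
....##..
...#.v..
...##...
........
........
........
gen 8: ........
........
........
....##..
...#<#..
...##...
........
........
........
gen 9: ........
........
........
....^#..
...###..
...##...
........
........
........
gen 10: ........
........
........
...<.#..
...###..
...##...
........
........
........
gen 11: ........
........
...^....
...#.#..
...###..
...##...
........
........
........
gen 12: ........
........
...#>...
...#.#..
...###..
...##...
........
........
........
gen 13: ........
........
...##...
...#v#..
...###..
...##...
........
........
........
gen 14: ........
........
...##...
...<##..
...###..
...##...
........
........
........
gen 15: ........
........
...##...
....##..
...v##..
...##...
........
........
........
gen 16: ........
........
...##...
....##..
....>#..
...##...
........
........
........
gen 17: ........
........
...##...
....^#..
.....#..
...##...
........
........
........
gen 18: ........
........
...##...
...<.#..
.....#..
...##...
........
........
........

west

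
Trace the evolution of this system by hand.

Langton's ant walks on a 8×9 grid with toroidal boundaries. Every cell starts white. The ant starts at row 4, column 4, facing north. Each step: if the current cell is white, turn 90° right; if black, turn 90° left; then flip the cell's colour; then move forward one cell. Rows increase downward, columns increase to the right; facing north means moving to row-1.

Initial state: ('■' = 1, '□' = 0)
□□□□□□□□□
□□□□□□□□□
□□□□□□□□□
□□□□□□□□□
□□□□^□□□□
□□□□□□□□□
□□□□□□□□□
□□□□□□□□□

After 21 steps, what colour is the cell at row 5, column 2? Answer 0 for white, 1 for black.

0

t=0: □□□□□□□□□
□□□□□□□□□
□□□□□□□□□
□□□□□□□□□
□□□□^□□□□
□□□□□□□□□
□□□□□□□□□
□□□□□□□□□
t=1: □□□□□□□□□
□□□□□□□□□
□□□□□□□□□
□□□□□□□□□
□□□□■>□□□
□□□□□□□□□
□□□□□□□□□
□□□□□□□□□
t=2: □□□□□□□□□
□□□□□□□□□
□□□□□□□□□
□□□□□□□□□
□□□□■■□□□
□□□□□v□□□
□□□□□□□□□
□□□□□□□□□
t=3: □□□□□□□□□
□□□□□□□□□
□□□□□□□□□
□□□□□□□□□
□□□□■■□□□
□□□□<■□□□
□□□□□□□□□
□□□□□□□□□
t=4: □□□□□□□□□
□□□□□□□□□
□□□□□□□□□
□□□□□□□□□
□□□□^■□□□
□□□□■■□□□
□□□□□□□□□
□□□□□□□□□
t=5: □□□□□□□□□
□□□□□□□□□
□□□□□□□□□
□□□□□□□□□
□□□<□■□□□
□□□□■■□□□
□□□□□□□□□
□□□□□□□□□
t=6: □□□□□□□□□
□□□□□□□□□
□□□□□□□□□
□□□^□□□□□
□□□■□■□□□
□□□□■■□□□
□□□□□□□□□
□□□□□□□□□
t=7: □□□□□□□□□
□□□□□□□□□
□□□□□□□□□
□□□■>□□□□
□□□■□■□□□
□□□□■■□□□
□□□□□□□□□
□□□□□□□□□
t=8: □□□□□□□□□
□□□□□□□□□
□□□□□□□□□
□□□■■□□□□
□□□■v■□□□
□□□□■■□□□
□□□□□□□□□
□□□□□□□□□
t=9: □□□□□□□□□
□□□□□□□□□
□□□□□□□□□
□□□■■□□□□
□□□<■■□□□
□□□□■■□□□
□□□□□□□□□
□□□□□□□□□
t=10: □□□□□□□□□
□□□□□□□□□
□□□□□□□□□
□□□■■□□□□
□□□□■■□□□
□□□v■■□□□
□□□□□□□□□
□□□□□□□□□
t=11: □□□□□□□□□
□□□□□□□□□
□□□□□□□□□
□□□■■□□□□
□□□□■■□□□
□□<■■■□□□
□□□□□□□□□
□□□□□□□□□
t=12: □□□□□□□□□
□□□□□□□□□
□□□□□□□□□
□□□■■□□□□
□□^□■■□□□
□□■■■■□□□
□□□□□□□□□
□□□□□□□□□
t=13: □□□□□□□□□
□□□□□□□□□
□□□□□□□□□
□□□■■□□□□
□□■>■■□□□
□□■■■■□□□
□□□□□□□□□
□□□□□□□□□
t=14: □□□□□□□□□
□□□□□□□□□
□□□□□□□□□
□□□■■□□□□
□□■■■■□□□
□□■v■■□□□
□□□□□□□□□
□□□□□□□□□
t=15: □□□□□□□□□
□□□□□□□□□
□□□□□□□□□
□□□■■□□□□
□□■■■■□□□
□□■□>■□□□
□□□□□□□□□
□□□□□□□□□
t=16: □□□□□□□□□
□□□□□□□□□
□□□□□□□□□
□□□■■□□□□
□□■■^■□□□
□□■□□■□□□
□□□□□□□□□
□□□□□□□□□
t=17: □□□□□□□□□
□□□□□□□□□
□□□□□□□□□
□□□■■□□□□
□□■<□■□□□
□□■□□■□□□
□□□□□□□□□
□□□□□□□□□
t=18: □□□□□□□□□
□□□□□□□□□
□□□□□□□□□
□□□■■□□□□
□□■□□■□□□
□□■v□■□□□
□□□□□□□□□
□□□□□□□□□
t=19: □□□□□□□□□
□□□□□□□□□
□□□□□□□□□
□□□■■□□□□
□□■□□■□□□
□□<■□■□□□
□□□□□□□□□
□□□□□□□□□
t=20: □□□□□□□□□
□□□□□□□□□
□□□□□□□□□
□□□■■□□□□
□□■□□■□□□
□□□■□■□□□
□□v□□□□□□
□□□□□□□□□
t=21: □□□□□□□□□
□□□□□□□□□
□□□□□□□□□
□□□■■□□□□
□□■□□■□□□
□□□■□■□□□
□<■□□□□□□
□□□□□□□□□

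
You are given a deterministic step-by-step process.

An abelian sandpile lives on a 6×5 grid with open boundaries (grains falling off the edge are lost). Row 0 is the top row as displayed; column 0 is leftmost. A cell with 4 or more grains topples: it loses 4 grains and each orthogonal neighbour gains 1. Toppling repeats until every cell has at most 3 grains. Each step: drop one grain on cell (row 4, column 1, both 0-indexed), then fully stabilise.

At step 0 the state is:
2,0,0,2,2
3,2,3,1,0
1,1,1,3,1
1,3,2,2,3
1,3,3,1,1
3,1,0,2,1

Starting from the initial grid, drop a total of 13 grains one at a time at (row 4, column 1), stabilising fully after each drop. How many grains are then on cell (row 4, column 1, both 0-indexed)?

t=0: 2,0,0,2,2
3,2,3,1,0
1,1,1,3,1
1,3,2,2,3
1,3,3,1,1
3,1,0,2,1
t=1: 2,0,0,2,2
3,2,3,1,0
1,2,2,3,1
2,1,0,3,3
2,2,1,2,1
3,2,1,2,1
t=2: 2,0,0,2,2
3,2,3,1,0
1,2,2,3,1
2,1,0,3,3
2,3,1,2,1
3,2,1,2,1
t=3: 2,0,0,2,2
3,2,3,1,0
1,2,2,3,1
2,2,0,3,3
3,0,2,2,1
3,3,1,2,1
t=4: 2,0,0,2,2
3,2,3,1,0
1,2,2,3,1
2,2,0,3,3
3,1,2,2,1
3,3,1,2,1
t=5: 2,0,0,2,2
3,2,3,1,0
1,2,2,3,1
2,2,0,3,3
3,2,2,2,1
3,3,1,2,1
t=6: 2,0,0,2,2
3,2,3,1,0
1,2,2,3,1
2,2,0,3,3
3,3,2,2,1
3,3,1,2,1
t=7: 2,0,0,2,2
3,2,3,1,0
1,2,2,3,1
3,3,0,3,3
1,2,3,2,1
1,1,2,2,1
t=8: 2,0,0,2,2
3,2,3,1,0
1,2,2,3,1
3,3,0,3,3
1,3,3,2,1
1,1,2,2,1
t=9: 2,0,0,2,2
3,2,3,1,0
2,3,2,3,1
0,1,2,3,3
3,2,0,3,1
1,2,3,2,1
t=10: 2,0,0,2,2
3,2,3,1,0
2,3,2,3,1
0,1,2,3,3
3,3,0,3,1
1,2,3,2,1
t=11: 2,0,0,2,2
3,2,3,1,0
2,3,2,3,1
1,2,2,3,3
0,1,1,3,1
2,3,3,2,1
t=12: 2,0,0,2,2
3,2,3,1,0
2,3,2,3,1
1,2,2,3,3
0,2,1,3,1
2,3,3,2,1
t=13: 2,0,0,2,2
3,2,3,1,0
2,3,2,3,1
1,2,2,3,3
0,3,1,3,1
2,3,3,2,1

3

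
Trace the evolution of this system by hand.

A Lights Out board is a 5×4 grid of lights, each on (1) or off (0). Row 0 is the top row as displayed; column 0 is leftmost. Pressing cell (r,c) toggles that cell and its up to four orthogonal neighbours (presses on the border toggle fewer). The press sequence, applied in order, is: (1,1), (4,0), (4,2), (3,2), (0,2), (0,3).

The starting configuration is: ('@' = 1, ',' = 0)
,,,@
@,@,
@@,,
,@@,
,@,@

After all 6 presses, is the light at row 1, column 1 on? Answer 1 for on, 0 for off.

1

k=0  ,,,@
@,@,
@@,,
,@@,
,@,@
k=1  ,@,@
,@,,
@,,,
,@@,
,@,@
k=2  ,@,@
,@,,
@,,,
@@@,
@,,@
k=3  ,@,@
,@,,
@,,,
@@,,
@@@,
k=4  ,@,@
,@,,
@,@,
@,@@
@@,,
k=5  ,,@,
,@@,
@,@,
@,@@
@@,,
k=6  ,,,@
,@@@
@,@,
@,@@
@@,,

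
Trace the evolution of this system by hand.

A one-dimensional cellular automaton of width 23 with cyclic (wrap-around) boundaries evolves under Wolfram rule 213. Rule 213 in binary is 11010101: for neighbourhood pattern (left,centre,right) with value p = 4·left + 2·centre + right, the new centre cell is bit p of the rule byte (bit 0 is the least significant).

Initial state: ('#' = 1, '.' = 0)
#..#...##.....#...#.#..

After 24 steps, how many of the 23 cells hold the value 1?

[0] #..#...##.....#...#.#..
[1] ##.###..#####.###.#.##.
[2] .#..###..####..##.#..#.
[3] .##..###..####..#.##.##
[4] ..##..###..####.#..#..#
[5] #..##..###..###.##.##.#
[6] ##..##..###..##..#..#..
[7] .##..##..###..##.##.##.
[8] ..##..##..###..#..#..##
[9] #..##..##..###.##.##..#
[10] ##..##..##..##..#..##..
[11] .##..##..##..##.##..##.
[12] ..##..##..##..#..##..##
[13] #..##..##..##.##..##..#
[14] ##..##..##..#..##..##..
[15] .##..##..##.##..##..##.
[16] ..##..##..#..##..##..##
[17] #..##..##.##..##..##..#
[18] ##..##..#..##..##..##..
[19] .##..##.##..##..##..##.
[20] ..##..#..##..##..##..##
[21] #..##.##..##..##..##..#
[22] ##..#..##..##..##..##..
[23] .##.##..##..##..##..##.
[24] ..#..##..##..##..##..##

11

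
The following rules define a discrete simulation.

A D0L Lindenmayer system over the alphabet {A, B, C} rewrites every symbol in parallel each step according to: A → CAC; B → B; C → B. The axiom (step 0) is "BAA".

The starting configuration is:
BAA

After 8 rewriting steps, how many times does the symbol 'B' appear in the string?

29

t=0: BAA
t=1: BCACCAC
t=2: BBCACBBCACB
t=3: BBBCACBBBBCACBB
t=4: BBBBCACBBBBBBCACBBB
t=5: BBBBBCACBBBBBBBBCACBBBB
t=6: BBBBBBCACBBBBBBBBBBCACBBBBB
t=7: BBBBBBBCACBBBBBBBBBBBBCACBBBBBB
t=8: BBBBBBBBCACBBBBBBBBBBBBBBCACBBBBBBB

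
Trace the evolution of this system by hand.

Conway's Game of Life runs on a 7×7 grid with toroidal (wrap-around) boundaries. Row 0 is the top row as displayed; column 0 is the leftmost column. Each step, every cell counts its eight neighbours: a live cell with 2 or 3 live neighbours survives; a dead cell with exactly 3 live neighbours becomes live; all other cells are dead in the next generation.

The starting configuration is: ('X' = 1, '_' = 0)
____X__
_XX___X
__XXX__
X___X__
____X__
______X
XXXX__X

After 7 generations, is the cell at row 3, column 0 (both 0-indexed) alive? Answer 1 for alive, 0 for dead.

0

t=0: ____X__
_XX___X
__XXX__
X___X__
____X__
______X
XXXX__X
t=1: _____XX
_XX_XX_
X_X_XX_
____XX_
_____X_
_XXX_XX
XXXX_XX
t=2: _______
XXX____
__X____
___X___
__XX___
___X___
___X___
t=3: _XX____
_XX____
__XX___
___X___
__XXX__
___XX__
_______
t=4: _XX____
_______
_X_X___
_______
__X____
__X_X__
__XX___
t=5: _XXX___
_X_____
_______
__X____
___X___
_XX____
_______
t=6: _XX____
_X_____
_______
_______
_X_X___
__X____
___X___
t=7: _XX____
_XX____
_______
_______
__X____
__XX___
_X_X___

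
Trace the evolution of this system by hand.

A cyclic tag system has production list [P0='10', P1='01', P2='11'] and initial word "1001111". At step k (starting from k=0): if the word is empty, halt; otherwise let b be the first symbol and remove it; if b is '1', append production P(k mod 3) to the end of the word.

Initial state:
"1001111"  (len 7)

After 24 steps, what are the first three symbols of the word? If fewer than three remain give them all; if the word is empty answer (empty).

k=0  "1001111"  (len 7)
k=1  "00111110"  (len 8)
k=2  "0111110"  (len 7)
k=3  "111110"  (len 6)
k=4  "1111010"  (len 7)
k=5  "11101001"  (len 8)
k=6  "110100111"  (len 9)
k=7  "1010011110"  (len 10)
k=8  "01001111001"  (len 11)
k=9  "1001111001"  (len 10)
k=10  "00111100110"  (len 11)
k=11  "0111100110"  (len 10)
k=12  "111100110"  (len 9)
k=13  "1110011010"  (len 10)
k=14  "11001101001"  (len 11)
k=15  "100110100111"  (len 12)
k=16  "0011010011110"  (len 13)
k=17  "011010011110"  (len 12)
k=18  "11010011110"  (len 11)
k=19  "101001111010"  (len 12)
k=20  "0100111101001"  (len 13)
k=21  "100111101001"  (len 12)
k=22  "0011110100110"  (len 13)
k=23  "011110100110"  (len 12)
k=24  "11110100110"  (len 11)

111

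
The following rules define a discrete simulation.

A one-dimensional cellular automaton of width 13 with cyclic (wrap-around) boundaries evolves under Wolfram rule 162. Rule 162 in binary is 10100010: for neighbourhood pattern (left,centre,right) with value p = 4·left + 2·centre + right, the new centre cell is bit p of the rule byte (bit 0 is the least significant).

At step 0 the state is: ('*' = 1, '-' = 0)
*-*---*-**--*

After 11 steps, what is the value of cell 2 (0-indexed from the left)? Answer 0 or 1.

0

step 0: *-*---*-**--*
step 1: -*---*-*---*-
step 2: *---*-*---*--
step 3: ---*-*---*--*
step 4: --*-*---*--*-
step 5: -*-*---*--*--
step 6: *-*---*--*---
step 7: -*---*--*---*
step 8: *---*--*---*-
step 9: ---*--*---*-*
step 10: --*--*---*-*-
step 11: -*--*---*-*--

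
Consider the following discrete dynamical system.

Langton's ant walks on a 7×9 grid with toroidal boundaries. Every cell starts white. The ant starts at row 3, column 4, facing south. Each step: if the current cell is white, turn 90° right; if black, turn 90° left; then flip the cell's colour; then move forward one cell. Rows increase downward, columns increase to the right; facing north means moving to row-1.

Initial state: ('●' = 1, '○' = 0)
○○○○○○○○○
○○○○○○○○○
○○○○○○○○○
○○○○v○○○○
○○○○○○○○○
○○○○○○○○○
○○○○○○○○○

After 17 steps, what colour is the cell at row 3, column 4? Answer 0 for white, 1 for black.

[0] ○○○○○○○○○
○○○○○○○○○
○○○○○○○○○
○○○○v○○○○
○○○○○○○○○
○○○○○○○○○
○○○○○○○○○
[1] ○○○○○○○○○
○○○○○○○○○
○○○○○○○○○
○○○<●○○○○
○○○○○○○○○
○○○○○○○○○
○○○○○○○○○
[2] ○○○○○○○○○
○○○○○○○○○
○○○^○○○○○
○○○●●○○○○
○○○○○○○○○
○○○○○○○○○
○○○○○○○○○
[3] ○○○○○○○○○
○○○○○○○○○
○○○●>○○○○
○○○●●○○○○
○○○○○○○○○
○○○○○○○○○
○○○○○○○○○
[4] ○○○○○○○○○
○○○○○○○○○
○○○●●○○○○
○○○●v○○○○
○○○○○○○○○
○○○○○○○○○
○○○○○○○○○
[5] ○○○○○○○○○
○○○○○○○○○
○○○●●○○○○
○○○●○>○○○
○○○○○○○○○
○○○○○○○○○
○○○○○○○○○
[6] ○○○○○○○○○
○○○○○○○○○
○○○●●○○○○
○○○●○●○○○
○○○○○v○○○
○○○○○○○○○
○○○○○○○○○
[7] ○○○○○○○○○
○○○○○○○○○
○○○●●○○○○
○○○●○●○○○
○○○○<●○○○
○○○○○○○○○
○○○○○○○○○
[8] ○○○○○○○○○
○○○○○○○○○
○○○●●○○○○
○○○●^●○○○
○○○○●●○○○
○○○○○○○○○
○○○○○○○○○
[9] ○○○○○○○○○
○○○○○○○○○
○○○●●○○○○
○○○●●>○○○
○○○○●●○○○
○○○○○○○○○
○○○○○○○○○
[10] ○○○○○○○○○
○○○○○○○○○
○○○●●^○○○
○○○●●○○○○
○○○○●●○○○
○○○○○○○○○
○○○○○○○○○
[11] ○○○○○○○○○
○○○○○○○○○
○○○●●●>○○
○○○●●○○○○
○○○○●●○○○
○○○○○○○○○
○○○○○○○○○
[12] ○○○○○○○○○
○○○○○○○○○
○○○●●●●○○
○○○●●○v○○
○○○○●●○○○
○○○○○○○○○
○○○○○○○○○
[13] ○○○○○○○○○
○○○○○○○○○
○○○●●●●○○
○○○●●<●○○
○○○○●●○○○
○○○○○○○○○
○○○○○○○○○
[14] ○○○○○○○○○
○○○○○○○○○
○○○●●^●○○
○○○●●●●○○
○○○○●●○○○
○○○○○○○○○
○○○○○○○○○
[15] ○○○○○○○○○
○○○○○○○○○
○○○●<○●○○
○○○●●●●○○
○○○○●●○○○
○○○○○○○○○
○○○○○○○○○
[16] ○○○○○○○○○
○○○○○○○○○
○○○●○○●○○
○○○●v●●○○
○○○○●●○○○
○○○○○○○○○
○○○○○○○○○
[17] ○○○○○○○○○
○○○○○○○○○
○○○●○○●○○
○○○●○>●○○
○○○○●●○○○
○○○○○○○○○
○○○○○○○○○

0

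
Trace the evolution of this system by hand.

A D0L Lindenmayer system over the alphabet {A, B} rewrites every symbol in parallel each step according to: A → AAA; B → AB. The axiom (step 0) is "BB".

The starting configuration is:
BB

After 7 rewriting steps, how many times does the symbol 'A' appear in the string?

gen 0: BB
gen 1: ABAB
gen 2: AAAABAAAAB
gen 3: AAAAAAAAAAAAABAAAAAAAAAAAAAB
gen 4: AAAAAAAAAAAAAAAAAAAAAAAAAAAAAAAAAAAAAAAABAAAAAAAAAAAAAAAAAAAAAAAAAAAAAAAAAAAAAAAAB
gen 5: AAAAAAAAAAAAAAAAAAAAAAAAAAAAAAAAAAAAAAAAAAAAAAAAAAAAAAAAAA…AAAAAAAAAAAAAAAAAAAAAAAAAAAAAAAAAAAAAAAAAAAAAAAAAAAAAAAAAB  (len 244)
gen 6: AAAAAAAAAAAAAAAAAAAAAAAAAAAAAAAAAAAAAAAAAAAAAAAAAAAAAAAAAA…AAAAAAAAAAAAAAAAAAAAAAAAAAAAAAAAAAAAAAAAAAAAAAAAAAAAAAAAAB  (len 730)
gen 7: AAAAAAAAAAAAAAAAAAAAAAAAAAAAAAAAAAAAAAAAAAAAAAAAAAAAAAAAAA…AAAAAAAAAAAAAAAAAAAAAAAAAAAAAAAAAAAAAAAAAAAAAAAAAAAAAAAAAB  (len 2188)

2186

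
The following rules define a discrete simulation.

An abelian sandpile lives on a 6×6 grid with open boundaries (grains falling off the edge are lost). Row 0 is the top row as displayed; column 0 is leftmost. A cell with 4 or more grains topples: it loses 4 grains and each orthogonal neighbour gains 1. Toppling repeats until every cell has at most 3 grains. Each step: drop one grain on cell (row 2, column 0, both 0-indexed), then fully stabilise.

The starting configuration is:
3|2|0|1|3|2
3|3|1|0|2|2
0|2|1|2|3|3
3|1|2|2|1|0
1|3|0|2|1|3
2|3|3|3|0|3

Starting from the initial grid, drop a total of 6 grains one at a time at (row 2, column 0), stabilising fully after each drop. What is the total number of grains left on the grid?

[0] 3|2|0|1|3|2
3|3|1|0|2|2
0|2|1|2|3|3
3|1|2|2|1|0
1|3|0|2|1|3
2|3|3|3|0|3
[1] 3|2|0|1|3|2
3|3|1|0|2|2
1|2|1|2|3|3
3|1|2|2|1|0
1|3|0|2|1|3
2|3|3|3|0|3
[2] 3|2|0|1|3|2
3|3|1|0|2|2
2|2|1|2|3|3
3|1|2|2|1|0
1|3|0|2|1|3
2|3|3|3|0|3
[3] 3|2|0|1|3|2
3|3|1|0|2|2
3|2|1|2|3|3
3|1|2|2|1|0
1|3|0|2|1|3
2|3|3|3|0|3
[4] 1|0|1|1|3|2
2|2|2|0|2|2
3|0|2|2|3|3
0|3|2|2|1|0
2|3|0|2|1|3
2|3|3|3|0|3
[5] 1|0|1|1|3|2
3|2|2|0|2|2
0|1|2|2|3|3
1|3|2|2|1|0
2|3|0|2|1|3
2|3|3|3|0|3
[6] 1|0|1|1|3|2
3|2|2|0|2|2
1|1|2|2|3|3
1|3|2|2|1|0
2|3|0|2|1|3
2|3|3|3|0|3

65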